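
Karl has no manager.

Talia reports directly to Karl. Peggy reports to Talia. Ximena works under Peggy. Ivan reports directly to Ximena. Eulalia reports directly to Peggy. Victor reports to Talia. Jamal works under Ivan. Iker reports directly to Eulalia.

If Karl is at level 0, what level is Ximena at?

Chain from Ximena up to Karl: Ximena → Peggy → Talia → Karl. That is 3 steps up, so Ximena is 3 levels below Karl.

3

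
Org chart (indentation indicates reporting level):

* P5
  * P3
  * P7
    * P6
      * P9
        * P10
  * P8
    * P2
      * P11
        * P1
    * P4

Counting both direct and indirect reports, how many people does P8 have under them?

P8 directly manages P2, P4. Under P2: P11, P1 (2). P4 has no reports. So P8's organization is 2 direct reports plus everyone under them: 3 + 1 = 4.

4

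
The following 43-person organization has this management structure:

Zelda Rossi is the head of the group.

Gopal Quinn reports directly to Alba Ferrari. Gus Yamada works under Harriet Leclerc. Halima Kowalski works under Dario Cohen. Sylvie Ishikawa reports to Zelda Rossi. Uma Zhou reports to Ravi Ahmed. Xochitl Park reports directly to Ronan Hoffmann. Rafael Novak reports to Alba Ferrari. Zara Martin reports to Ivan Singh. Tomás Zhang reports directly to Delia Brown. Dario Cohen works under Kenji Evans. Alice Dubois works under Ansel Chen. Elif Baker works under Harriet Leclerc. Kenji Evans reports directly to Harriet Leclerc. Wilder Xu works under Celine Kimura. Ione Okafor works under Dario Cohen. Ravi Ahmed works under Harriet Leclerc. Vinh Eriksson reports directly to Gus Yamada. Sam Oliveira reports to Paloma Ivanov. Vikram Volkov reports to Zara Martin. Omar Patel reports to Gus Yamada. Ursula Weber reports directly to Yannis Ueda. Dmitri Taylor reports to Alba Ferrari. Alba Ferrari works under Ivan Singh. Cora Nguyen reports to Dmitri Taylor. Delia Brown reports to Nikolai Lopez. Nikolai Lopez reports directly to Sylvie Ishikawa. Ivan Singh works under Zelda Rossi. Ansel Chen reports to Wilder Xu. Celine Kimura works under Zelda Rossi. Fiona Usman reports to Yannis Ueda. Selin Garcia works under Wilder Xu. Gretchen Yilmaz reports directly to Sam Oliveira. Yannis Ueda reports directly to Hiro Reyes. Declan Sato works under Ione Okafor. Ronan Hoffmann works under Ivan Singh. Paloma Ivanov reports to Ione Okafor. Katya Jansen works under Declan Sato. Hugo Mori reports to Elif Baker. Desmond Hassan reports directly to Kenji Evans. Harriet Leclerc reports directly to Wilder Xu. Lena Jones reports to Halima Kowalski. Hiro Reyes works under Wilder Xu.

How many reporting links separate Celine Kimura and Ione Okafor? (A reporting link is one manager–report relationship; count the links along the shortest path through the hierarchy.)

Ione Okafor is in Celine Kimura's organization: the chain from Ione Okafor up to Celine Kimura is Ione Okafor → Dario Cohen → Kenji Evans → Harriet Leclerc → Wilder Xu → Celine Kimura, which is 5 links.

5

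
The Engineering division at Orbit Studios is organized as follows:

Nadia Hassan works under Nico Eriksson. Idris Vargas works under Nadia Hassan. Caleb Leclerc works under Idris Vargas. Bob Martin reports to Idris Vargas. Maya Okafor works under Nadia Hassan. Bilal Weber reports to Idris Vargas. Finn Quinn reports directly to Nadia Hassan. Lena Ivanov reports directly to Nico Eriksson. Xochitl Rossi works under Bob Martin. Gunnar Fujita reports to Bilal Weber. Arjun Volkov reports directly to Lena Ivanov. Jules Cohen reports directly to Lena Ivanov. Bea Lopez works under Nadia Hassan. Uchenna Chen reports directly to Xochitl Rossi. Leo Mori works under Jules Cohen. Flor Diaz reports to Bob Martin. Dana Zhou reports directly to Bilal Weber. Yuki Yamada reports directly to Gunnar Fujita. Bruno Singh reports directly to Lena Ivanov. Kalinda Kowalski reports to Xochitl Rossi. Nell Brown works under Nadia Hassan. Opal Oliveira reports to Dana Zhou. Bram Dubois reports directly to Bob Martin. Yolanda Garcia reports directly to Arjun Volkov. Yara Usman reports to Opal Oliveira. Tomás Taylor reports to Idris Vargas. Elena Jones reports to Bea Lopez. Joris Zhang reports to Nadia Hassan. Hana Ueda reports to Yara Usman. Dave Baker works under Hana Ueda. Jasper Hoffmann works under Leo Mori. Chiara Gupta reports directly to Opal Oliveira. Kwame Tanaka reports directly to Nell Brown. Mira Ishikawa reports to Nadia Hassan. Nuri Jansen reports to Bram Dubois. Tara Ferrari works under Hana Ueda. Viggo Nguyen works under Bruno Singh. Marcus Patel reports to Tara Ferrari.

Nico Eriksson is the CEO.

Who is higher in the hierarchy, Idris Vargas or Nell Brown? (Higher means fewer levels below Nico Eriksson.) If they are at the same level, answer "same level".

same level

Both Idris Vargas and Nell Brown are 2 levels below Nico Eriksson.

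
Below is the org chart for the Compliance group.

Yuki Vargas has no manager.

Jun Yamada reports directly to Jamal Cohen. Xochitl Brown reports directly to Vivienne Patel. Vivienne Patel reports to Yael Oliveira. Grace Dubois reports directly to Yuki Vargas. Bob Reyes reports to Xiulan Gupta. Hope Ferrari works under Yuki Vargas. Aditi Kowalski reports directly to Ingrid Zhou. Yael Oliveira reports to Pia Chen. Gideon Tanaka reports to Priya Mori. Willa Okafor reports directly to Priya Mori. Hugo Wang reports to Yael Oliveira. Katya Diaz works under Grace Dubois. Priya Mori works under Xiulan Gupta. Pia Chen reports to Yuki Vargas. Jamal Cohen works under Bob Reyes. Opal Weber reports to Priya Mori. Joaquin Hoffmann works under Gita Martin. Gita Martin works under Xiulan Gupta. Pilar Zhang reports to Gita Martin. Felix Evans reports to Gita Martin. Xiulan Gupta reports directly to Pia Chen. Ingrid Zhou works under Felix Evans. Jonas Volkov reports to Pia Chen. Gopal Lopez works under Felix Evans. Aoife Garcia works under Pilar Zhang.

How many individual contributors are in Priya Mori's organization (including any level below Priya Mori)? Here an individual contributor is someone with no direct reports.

The people in Priya Mori's organization with no one reporting to them are Gideon Tanaka, Willa Okafor, Opal Weber. That is 3.

3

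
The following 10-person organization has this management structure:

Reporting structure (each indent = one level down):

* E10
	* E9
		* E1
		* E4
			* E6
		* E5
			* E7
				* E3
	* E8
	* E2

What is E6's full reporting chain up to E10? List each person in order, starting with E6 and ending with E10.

E6 -> E4 -> E9 -> E10

E6 reports to E4. E4 reports to E9. E9 reports to E10. E10 is at the top.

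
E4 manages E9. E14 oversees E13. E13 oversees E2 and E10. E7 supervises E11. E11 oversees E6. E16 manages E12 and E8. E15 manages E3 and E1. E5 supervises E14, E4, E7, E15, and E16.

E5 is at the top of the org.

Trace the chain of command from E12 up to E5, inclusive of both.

E12 reports to E16. E16 reports to E5. E5 is at the top.

E12 -> E16 -> E5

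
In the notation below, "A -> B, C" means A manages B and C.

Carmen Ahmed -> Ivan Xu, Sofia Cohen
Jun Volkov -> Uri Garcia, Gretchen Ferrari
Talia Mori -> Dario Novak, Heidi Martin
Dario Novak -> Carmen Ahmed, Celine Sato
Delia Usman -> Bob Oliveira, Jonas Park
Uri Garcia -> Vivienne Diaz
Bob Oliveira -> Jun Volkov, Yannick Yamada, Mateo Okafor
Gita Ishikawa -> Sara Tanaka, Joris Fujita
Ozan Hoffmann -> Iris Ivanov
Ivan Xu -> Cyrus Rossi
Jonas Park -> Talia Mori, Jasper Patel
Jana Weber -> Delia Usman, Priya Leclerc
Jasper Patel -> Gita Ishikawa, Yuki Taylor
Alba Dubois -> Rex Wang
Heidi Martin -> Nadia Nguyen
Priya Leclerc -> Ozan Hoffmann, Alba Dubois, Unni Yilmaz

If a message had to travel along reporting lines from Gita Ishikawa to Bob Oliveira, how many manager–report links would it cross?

Gita Ishikawa is 3 levels below Delia Usman, and Bob Oliveira is 1 level below Delia Usman (their lowest common manager). The shortest path runs up from Gita Ishikawa to Delia Usman and back down to Bob Oliveira: 3 + 1 = 4 links.

4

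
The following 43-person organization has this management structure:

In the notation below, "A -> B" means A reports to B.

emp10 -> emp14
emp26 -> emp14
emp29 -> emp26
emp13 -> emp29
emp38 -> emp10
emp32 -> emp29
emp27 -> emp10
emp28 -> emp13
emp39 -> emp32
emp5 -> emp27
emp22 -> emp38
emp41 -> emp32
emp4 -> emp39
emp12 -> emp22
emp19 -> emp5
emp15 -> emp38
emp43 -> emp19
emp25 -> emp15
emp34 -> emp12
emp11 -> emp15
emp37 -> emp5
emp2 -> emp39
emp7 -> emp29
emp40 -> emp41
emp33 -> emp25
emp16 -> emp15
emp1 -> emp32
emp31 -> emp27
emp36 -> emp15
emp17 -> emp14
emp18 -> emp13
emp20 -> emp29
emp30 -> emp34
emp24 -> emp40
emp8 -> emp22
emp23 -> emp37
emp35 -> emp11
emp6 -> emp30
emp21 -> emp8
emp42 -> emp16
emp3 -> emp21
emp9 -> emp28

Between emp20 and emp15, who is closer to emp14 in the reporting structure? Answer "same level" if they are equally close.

same level

Both emp20 and emp15 are 3 levels below emp14.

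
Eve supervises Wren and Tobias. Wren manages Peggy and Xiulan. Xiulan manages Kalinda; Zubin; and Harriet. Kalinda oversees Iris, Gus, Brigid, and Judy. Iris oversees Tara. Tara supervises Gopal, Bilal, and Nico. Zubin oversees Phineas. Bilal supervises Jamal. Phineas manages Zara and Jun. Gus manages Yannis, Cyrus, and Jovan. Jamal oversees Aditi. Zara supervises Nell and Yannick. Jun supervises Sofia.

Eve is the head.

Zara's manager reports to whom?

Zara reports to Phineas, and Phineas reports to Zubin. So Zara's skip-level manager is Zubin.

Zubin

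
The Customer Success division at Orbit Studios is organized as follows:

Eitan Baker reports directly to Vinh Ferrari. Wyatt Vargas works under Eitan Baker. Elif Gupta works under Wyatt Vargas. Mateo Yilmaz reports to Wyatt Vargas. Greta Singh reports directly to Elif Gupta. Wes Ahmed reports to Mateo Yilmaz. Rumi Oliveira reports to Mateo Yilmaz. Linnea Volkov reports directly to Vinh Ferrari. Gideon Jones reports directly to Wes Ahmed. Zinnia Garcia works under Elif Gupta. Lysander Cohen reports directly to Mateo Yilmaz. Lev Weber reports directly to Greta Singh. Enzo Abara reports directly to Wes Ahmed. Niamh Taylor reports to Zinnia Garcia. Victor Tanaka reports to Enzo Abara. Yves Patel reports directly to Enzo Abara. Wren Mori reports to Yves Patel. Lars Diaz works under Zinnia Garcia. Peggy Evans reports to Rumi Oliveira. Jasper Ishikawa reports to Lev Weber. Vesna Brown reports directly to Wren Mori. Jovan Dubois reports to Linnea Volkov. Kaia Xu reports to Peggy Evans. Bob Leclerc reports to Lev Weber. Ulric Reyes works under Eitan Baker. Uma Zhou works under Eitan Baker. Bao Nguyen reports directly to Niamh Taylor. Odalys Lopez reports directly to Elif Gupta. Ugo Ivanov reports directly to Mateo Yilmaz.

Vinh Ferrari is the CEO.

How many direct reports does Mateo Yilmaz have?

4

Mateo Yilmaz directly manages Wes Ahmed, Rumi Oliveira, Lysander Cohen, Ugo Ivanov. That is 4 direct reports.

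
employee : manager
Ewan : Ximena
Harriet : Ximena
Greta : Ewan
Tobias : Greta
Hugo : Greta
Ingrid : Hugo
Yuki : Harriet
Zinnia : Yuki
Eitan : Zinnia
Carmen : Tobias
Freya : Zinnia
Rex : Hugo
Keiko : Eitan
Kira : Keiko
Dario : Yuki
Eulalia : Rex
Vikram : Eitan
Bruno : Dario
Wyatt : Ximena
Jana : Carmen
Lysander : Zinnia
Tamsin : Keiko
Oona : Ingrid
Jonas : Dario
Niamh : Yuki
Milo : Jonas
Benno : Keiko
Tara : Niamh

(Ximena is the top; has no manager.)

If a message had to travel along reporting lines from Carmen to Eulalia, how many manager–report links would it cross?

Carmen is 2 levels below Greta, and Eulalia is 3 levels below Greta (their lowest common manager). The shortest path runs up from Carmen to Greta and back down to Eulalia: 2 + 3 = 5 links.

5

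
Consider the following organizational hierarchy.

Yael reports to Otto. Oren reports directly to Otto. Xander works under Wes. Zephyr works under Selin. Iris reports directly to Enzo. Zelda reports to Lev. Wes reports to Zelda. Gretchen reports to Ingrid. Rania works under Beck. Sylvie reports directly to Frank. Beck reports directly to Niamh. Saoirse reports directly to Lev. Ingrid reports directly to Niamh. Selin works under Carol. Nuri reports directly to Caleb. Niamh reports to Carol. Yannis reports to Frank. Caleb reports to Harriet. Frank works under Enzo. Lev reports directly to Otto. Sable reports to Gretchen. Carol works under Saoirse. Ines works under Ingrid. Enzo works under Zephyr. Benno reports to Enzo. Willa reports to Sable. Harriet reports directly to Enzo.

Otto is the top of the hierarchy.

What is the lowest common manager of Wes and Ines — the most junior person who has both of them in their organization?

Lev

Wes's chain of managers is Zelda, Lev, Otto. Ines's chain of managers is Ingrid, Niamh, Carol, Saoirse, Lev, Otto. The first manager that appears in both chains is Lev.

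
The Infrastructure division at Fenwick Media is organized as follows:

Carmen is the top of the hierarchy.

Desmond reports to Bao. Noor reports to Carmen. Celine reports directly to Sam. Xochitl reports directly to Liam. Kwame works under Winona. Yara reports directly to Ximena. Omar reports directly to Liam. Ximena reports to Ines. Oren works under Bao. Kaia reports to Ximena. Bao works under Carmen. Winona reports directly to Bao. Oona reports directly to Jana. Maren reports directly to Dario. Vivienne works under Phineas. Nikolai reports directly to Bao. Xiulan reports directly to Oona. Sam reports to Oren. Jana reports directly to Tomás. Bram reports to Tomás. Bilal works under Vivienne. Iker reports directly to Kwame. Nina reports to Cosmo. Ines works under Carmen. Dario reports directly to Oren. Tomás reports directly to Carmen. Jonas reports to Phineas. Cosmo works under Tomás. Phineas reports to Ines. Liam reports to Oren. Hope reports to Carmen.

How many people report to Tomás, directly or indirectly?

Tomás directly manages Jana, Bram, Cosmo. Under Jana: Oona, Xiulan (2). Bram has no reports. Under Cosmo: Nina (1). So Tomás's organization is 3 direct reports plus everyone under them: 3 + 1 + 2 = 6.

6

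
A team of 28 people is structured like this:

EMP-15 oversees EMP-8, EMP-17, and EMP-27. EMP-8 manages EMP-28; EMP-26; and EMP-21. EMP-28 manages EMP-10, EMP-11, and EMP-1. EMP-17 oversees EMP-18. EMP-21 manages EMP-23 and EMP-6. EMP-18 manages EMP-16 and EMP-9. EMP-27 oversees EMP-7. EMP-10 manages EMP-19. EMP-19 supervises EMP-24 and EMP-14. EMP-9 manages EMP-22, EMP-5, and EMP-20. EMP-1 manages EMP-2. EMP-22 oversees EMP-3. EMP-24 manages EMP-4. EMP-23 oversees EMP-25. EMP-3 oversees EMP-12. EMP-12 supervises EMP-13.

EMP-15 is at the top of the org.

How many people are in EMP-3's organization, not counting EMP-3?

EMP-3 directly manages EMP-12. Under EMP-12: EMP-13 (1). That's 2 in total.

2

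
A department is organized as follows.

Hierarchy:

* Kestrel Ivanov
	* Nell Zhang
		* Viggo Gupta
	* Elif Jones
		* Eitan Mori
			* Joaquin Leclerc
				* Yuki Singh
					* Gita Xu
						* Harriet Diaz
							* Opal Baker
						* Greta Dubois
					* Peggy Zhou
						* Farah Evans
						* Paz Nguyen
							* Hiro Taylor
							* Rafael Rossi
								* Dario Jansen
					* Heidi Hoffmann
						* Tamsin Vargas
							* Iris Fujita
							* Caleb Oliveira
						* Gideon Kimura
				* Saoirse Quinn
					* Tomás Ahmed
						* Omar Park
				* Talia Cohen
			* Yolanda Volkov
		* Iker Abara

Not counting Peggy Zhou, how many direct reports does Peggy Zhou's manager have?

Peggy Zhou reports to Yuki Singh. Yuki Singh's other direct reports are Gita Xu, Heidi Hoffmann — 2 peers.

2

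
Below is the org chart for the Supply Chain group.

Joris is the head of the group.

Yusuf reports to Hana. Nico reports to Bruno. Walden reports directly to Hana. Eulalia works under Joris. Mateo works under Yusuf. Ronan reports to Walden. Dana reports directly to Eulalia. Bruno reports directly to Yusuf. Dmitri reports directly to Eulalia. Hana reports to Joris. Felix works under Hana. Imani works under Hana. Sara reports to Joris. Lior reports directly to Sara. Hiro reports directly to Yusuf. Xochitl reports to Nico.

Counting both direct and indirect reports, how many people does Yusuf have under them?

5

Yusuf directly manages Bruno, Hiro, Mateo. Under Bruno: Nico, Xochitl (2). Hiro has no reports. Mateo has no reports. So Yusuf's organization is 3 direct reports plus everyone under them: 3 + 1 + 1 = 5.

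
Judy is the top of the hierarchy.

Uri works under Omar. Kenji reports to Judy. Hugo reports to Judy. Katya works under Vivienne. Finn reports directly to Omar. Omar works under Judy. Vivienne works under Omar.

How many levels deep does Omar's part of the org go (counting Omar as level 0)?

2

The longest chain under Omar runs Omar → Vivienne → Katya, which is 2 levels below Omar.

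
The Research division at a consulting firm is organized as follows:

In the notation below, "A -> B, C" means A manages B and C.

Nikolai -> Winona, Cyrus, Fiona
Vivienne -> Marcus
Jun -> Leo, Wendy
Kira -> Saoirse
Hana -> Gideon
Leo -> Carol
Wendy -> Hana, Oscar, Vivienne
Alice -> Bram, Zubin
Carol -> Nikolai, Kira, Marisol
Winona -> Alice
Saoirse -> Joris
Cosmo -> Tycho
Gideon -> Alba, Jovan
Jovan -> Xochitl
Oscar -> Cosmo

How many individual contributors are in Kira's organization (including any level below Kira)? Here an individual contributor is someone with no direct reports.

The only person in Kira's organization with no one reporting to them is Joris. That is 1.

1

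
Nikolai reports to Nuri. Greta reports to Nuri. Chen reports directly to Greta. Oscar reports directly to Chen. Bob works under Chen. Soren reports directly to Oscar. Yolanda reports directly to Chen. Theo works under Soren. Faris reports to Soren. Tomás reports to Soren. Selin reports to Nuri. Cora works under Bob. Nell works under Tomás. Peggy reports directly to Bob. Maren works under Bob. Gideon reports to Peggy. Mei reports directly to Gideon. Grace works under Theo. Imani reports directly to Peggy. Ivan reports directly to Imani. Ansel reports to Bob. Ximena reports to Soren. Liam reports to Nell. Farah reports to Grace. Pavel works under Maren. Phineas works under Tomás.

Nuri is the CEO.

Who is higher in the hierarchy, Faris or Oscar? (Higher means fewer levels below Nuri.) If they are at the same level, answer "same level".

Faris is 5 levels below Nuri; Oscar is 3. Oscar is higher.

Oscar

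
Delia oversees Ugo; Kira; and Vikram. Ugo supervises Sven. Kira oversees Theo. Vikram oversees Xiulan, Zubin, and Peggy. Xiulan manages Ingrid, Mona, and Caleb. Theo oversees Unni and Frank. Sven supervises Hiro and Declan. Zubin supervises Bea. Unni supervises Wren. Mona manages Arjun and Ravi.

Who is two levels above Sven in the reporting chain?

Sven reports to Ugo, and Ugo reports to Delia. So Sven's skip-level manager is Delia.

Delia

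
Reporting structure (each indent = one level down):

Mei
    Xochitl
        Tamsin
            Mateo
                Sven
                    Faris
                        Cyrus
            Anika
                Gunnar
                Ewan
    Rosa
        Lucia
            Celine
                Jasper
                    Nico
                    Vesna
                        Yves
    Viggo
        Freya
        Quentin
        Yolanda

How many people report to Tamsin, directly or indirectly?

7

Tamsin directly manages Mateo, Anika. Under Mateo: Sven, Faris, Cyrus (3). Under Anika: Ewan, Gunnar (2). So Tamsin's organization is 2 direct reports plus everyone under them: 4 + 3 = 7.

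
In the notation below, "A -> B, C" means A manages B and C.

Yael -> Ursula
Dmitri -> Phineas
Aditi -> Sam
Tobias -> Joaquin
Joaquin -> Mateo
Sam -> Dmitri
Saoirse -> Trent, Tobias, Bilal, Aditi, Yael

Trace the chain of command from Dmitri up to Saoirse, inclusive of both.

Dmitri -> Sam -> Aditi -> Saoirse

Dmitri reports to Sam. Sam reports to Aditi. Aditi reports to Saoirse. Saoirse is at the top.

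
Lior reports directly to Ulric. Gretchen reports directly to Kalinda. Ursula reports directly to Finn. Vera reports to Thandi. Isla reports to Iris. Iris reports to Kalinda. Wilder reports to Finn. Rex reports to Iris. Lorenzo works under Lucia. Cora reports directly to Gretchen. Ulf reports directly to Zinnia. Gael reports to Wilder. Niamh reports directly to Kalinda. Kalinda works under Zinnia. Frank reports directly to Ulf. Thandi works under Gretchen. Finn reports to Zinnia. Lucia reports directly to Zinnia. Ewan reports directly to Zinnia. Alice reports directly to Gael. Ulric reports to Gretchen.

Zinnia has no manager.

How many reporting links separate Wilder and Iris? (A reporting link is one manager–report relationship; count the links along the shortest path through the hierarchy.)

4

Wilder is 2 levels below Zinnia, and Iris is 2 levels below Zinnia (their lowest common manager). The shortest path runs up from Wilder to Zinnia and back down to Iris: 2 + 2 = 4 links.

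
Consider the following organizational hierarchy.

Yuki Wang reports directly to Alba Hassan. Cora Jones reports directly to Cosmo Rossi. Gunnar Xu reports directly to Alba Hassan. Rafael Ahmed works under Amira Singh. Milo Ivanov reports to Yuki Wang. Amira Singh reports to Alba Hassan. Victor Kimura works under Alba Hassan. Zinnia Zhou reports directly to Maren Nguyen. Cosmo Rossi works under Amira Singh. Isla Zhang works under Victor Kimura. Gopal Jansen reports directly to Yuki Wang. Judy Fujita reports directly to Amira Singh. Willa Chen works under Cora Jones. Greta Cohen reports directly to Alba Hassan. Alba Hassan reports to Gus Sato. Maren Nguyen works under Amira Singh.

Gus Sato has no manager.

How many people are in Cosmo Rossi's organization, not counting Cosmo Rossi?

2

Cosmo Rossi directly manages Cora Jones. Under Cora Jones: Willa Chen (1). That's 2 in total.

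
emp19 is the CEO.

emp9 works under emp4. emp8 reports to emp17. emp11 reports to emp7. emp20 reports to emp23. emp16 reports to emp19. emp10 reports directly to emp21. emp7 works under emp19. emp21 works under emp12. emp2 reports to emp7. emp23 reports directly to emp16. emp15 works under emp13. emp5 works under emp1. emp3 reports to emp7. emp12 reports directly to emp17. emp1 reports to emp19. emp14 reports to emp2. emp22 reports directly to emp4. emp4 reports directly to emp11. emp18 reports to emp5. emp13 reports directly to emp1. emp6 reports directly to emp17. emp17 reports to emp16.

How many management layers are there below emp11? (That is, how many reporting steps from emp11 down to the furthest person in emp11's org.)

The longest chain under emp11 runs emp11 → emp4 → emp22, which is 2 levels below emp11.

2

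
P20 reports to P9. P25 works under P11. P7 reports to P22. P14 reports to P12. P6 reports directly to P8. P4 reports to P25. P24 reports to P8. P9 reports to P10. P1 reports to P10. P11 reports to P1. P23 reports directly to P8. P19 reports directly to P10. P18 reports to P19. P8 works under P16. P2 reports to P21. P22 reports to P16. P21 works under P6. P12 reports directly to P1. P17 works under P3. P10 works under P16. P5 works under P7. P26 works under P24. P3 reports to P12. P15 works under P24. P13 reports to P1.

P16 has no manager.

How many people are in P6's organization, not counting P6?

2

P6 directly manages P21. Under P21: P2 (1). That's 2 in total.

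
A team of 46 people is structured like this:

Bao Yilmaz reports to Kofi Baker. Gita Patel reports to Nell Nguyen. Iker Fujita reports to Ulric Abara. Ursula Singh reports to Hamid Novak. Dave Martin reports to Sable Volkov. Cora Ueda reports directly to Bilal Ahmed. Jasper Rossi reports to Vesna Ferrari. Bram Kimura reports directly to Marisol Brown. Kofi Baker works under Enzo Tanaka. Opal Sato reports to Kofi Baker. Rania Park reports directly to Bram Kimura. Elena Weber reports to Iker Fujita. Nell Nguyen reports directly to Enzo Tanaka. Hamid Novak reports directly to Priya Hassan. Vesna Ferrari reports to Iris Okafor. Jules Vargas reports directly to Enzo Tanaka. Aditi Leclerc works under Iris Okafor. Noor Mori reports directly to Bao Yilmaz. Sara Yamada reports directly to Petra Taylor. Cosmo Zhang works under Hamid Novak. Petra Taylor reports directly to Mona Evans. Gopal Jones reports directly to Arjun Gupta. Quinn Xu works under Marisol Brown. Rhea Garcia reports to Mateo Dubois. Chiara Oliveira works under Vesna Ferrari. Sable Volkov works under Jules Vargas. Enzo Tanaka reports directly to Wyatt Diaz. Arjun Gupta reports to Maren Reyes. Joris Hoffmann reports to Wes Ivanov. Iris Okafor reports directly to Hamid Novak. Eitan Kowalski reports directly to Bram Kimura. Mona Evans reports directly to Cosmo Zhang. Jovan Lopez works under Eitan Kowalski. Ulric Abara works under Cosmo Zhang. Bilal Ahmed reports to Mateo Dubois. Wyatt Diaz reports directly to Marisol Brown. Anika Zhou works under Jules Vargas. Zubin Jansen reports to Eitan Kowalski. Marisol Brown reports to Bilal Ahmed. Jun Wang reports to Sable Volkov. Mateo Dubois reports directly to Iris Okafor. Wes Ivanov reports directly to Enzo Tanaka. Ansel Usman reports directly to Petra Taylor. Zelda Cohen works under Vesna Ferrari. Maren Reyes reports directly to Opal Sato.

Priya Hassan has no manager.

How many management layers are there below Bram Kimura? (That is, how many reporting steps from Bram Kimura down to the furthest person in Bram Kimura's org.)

The longest chain under Bram Kimura runs Bram Kimura → Eitan Kowalski → Zubin Jansen, which is 2 levels below Bram Kimura.

2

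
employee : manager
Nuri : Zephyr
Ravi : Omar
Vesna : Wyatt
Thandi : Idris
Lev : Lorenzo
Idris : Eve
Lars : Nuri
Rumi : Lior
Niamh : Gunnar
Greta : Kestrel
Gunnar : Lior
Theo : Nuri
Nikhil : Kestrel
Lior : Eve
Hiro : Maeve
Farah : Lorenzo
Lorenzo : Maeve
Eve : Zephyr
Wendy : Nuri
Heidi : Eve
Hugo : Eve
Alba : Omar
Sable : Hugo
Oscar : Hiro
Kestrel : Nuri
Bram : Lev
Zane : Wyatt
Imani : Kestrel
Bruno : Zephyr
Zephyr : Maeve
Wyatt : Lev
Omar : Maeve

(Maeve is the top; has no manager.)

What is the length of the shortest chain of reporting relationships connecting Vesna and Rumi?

Vesna is 4 levels below Maeve, and Rumi is 4 levels below Maeve (their lowest common manager). The shortest path runs up from Vesna to Maeve and back down to Rumi: 4 + 4 = 8 links.

8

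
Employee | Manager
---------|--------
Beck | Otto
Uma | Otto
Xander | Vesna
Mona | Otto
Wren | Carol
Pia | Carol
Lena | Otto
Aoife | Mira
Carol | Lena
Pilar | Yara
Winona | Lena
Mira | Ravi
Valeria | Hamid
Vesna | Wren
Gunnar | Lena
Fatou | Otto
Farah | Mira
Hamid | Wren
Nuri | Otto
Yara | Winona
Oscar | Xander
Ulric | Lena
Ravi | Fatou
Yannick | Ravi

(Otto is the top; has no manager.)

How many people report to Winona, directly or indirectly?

Winona directly manages Yara. Under Yara: Pilar (1). That's 2 in total.

2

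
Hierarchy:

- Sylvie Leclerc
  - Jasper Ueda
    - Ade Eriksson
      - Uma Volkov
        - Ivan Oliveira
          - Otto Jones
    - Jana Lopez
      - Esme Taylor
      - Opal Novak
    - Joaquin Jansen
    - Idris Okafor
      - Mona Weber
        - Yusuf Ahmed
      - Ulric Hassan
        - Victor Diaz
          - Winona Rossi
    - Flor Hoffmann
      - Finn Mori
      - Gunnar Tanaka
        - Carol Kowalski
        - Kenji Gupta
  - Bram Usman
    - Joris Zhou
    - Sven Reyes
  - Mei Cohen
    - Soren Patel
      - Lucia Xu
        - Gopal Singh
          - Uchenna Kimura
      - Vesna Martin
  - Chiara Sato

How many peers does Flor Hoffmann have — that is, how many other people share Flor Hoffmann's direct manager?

Flor Hoffmann reports to Jasper Ueda. Jasper Ueda's other direct reports are Ade Eriksson, Jana Lopez, Joaquin Jansen, Idris Okafor — 4 peers.

4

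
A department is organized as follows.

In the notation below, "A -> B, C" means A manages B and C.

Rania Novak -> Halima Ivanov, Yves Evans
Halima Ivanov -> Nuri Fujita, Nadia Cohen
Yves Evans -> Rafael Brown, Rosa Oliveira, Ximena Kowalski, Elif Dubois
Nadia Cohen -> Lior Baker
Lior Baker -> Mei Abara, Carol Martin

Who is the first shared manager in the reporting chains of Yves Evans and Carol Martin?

Yves Evans's chain of managers is Rania Novak. Carol Martin's chain of managers is Lior Baker, Nadia Cohen, Halima Ivanov, Rania Novak. The first manager that appears in both chains is Rania Novak.

Rania Novak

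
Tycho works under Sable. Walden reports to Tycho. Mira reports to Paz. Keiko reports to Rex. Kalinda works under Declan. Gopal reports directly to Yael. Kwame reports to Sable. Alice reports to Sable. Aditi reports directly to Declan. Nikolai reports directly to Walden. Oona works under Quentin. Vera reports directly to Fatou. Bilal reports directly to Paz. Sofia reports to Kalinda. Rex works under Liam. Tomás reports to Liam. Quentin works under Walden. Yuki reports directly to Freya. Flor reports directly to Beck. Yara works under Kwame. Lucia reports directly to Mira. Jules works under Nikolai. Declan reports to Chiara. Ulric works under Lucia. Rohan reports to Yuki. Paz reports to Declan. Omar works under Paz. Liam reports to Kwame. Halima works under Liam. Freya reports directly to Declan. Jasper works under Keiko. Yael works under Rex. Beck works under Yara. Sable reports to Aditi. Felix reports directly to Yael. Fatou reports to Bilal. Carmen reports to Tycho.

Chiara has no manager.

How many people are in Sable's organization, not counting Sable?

Sable directly manages Tycho, Kwame, Alice. Under Tycho: Carmen, Walden, Nikolai, Jules, Quentin, Oona (6). Under Kwame: Liam, Halima, Tomás, Rex, Yael, Felix, Gopal, Keiko, Jasper, Yara, Beck, Flor (12). Alice has no reports. So Sable's organization is 3 direct reports plus everyone under them: 7 + 13 + 1 = 21.

21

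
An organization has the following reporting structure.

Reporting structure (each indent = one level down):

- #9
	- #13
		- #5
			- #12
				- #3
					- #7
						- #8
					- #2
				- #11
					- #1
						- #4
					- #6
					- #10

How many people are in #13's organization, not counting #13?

11

#13 directly manages #5. Under #5: #12, #11, #10, #6, #1, #4, #3, #2, #7, #8 (10). That's 11 in total.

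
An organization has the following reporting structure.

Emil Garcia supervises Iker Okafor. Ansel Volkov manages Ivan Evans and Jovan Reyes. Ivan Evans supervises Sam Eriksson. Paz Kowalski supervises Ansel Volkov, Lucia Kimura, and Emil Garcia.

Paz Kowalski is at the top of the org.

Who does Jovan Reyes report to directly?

Ansel Volkov

Jovan Reyes reports directly to Ansel Volkov.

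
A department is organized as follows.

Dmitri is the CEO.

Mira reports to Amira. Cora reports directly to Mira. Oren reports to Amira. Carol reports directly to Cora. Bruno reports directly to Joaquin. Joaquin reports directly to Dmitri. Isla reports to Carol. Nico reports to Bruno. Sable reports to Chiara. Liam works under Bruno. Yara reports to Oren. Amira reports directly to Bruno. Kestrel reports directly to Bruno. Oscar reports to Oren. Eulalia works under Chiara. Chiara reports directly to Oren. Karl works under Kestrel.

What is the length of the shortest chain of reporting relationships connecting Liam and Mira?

3

Liam is 1 level below Bruno, and Mira is 2 levels below Bruno (their lowest common manager). The shortest path runs up from Liam to Bruno and back down to Mira: 1 + 2 = 3 links.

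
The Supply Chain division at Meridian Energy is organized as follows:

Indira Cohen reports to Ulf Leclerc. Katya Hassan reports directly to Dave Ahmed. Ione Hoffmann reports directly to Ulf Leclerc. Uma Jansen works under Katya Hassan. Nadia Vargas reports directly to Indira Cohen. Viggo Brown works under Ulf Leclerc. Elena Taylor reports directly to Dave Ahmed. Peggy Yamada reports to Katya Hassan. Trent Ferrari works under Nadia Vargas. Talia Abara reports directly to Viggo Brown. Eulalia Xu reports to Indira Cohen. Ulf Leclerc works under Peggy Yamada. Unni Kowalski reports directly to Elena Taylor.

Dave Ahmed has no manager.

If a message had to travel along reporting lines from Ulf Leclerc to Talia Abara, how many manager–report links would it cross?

Talia Abara is in Ulf Leclerc's organization: the chain from Talia Abara up to Ulf Leclerc is Talia Abara → Viggo Brown → Ulf Leclerc, which is 2 links.

2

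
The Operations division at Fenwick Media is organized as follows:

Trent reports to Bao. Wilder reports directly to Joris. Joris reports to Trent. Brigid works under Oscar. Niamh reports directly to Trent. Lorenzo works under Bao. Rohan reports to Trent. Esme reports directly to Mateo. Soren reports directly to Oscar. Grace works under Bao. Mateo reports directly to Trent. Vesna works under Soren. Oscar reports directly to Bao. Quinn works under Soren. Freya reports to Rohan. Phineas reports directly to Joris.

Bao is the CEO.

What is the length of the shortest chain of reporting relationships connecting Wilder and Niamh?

Wilder is 2 levels below Trent, and Niamh is 1 level below Trent (their lowest common manager). The shortest path runs up from Wilder to Trent and back down to Niamh: 2 + 1 = 3 links.

3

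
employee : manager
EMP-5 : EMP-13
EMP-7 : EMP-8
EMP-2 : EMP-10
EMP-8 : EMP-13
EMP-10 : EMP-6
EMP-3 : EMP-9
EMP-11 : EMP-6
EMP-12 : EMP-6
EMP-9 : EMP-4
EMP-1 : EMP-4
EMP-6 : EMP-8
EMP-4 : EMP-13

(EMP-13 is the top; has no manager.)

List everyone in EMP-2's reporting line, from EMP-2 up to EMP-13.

EMP-2 reports to EMP-10. EMP-10 reports to EMP-6. EMP-6 reports to EMP-8. EMP-8 reports to EMP-13. EMP-13 is at the top.

EMP-2 -> EMP-10 -> EMP-6 -> EMP-8 -> EMP-13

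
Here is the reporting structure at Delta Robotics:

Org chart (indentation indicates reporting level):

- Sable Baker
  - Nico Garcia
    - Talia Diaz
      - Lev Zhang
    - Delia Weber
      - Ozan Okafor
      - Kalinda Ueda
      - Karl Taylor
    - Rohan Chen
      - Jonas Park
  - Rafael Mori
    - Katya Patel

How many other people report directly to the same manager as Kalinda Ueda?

Kalinda Ueda reports to Delia Weber. Delia Weber's other direct reports are Ozan Okafor, Karl Taylor — 2 peers.

2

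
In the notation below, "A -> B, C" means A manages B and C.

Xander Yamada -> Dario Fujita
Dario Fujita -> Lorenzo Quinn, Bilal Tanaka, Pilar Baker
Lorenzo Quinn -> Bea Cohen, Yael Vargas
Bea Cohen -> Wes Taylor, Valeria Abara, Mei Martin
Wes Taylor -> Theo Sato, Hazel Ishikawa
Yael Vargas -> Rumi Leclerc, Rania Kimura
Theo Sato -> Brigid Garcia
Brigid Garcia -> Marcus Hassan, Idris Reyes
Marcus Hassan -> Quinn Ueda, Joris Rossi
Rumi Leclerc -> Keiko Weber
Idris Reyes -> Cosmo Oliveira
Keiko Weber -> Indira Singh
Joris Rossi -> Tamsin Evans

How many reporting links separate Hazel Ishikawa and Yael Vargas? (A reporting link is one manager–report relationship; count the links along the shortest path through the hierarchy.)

Hazel Ishikawa is 3 levels below Lorenzo Quinn, and Yael Vargas is 1 level below Lorenzo Quinn (their lowest common manager). The shortest path runs up from Hazel Ishikawa to Lorenzo Quinn and back down to Yael Vargas: 3 + 1 = 4 links.

4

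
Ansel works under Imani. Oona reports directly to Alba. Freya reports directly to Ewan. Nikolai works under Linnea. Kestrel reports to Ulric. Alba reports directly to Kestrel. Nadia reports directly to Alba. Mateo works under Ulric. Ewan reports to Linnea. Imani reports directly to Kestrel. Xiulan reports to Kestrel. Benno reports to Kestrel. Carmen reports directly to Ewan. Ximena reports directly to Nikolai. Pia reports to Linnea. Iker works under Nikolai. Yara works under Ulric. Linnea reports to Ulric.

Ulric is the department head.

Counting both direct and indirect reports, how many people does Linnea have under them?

7

Linnea directly manages Ewan, Pia, Nikolai. Under Ewan: Freya, Carmen (2). Pia has no reports. Under Nikolai: Iker, Ximena (2). So Linnea's organization is 3 direct reports plus everyone under them: 3 + 1 + 3 = 7.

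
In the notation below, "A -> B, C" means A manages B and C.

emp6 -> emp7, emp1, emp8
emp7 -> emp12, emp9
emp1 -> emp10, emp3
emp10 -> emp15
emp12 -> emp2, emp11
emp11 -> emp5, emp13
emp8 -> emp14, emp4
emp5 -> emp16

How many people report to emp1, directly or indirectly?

3

emp1 directly manages emp10, emp3. Under emp10: emp15 (1). emp3 has no reports. So emp1's organization is 2 direct reports plus everyone under them: 2 + 1 = 3.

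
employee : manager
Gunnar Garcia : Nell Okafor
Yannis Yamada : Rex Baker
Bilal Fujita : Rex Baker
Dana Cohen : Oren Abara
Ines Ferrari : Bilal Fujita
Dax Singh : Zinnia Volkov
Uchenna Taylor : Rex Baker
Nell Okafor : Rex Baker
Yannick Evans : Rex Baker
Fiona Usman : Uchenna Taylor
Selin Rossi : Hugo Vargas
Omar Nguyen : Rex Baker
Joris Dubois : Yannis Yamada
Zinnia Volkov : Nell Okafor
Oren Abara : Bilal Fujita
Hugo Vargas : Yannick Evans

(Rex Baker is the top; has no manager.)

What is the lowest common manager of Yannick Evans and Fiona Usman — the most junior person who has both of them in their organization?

Yannick Evans's chain of managers is Rex Baker. Fiona Usman's chain of managers is Uchenna Taylor, Rex Baker. The first manager that appears in both chains is Rex Baker.

Rex Baker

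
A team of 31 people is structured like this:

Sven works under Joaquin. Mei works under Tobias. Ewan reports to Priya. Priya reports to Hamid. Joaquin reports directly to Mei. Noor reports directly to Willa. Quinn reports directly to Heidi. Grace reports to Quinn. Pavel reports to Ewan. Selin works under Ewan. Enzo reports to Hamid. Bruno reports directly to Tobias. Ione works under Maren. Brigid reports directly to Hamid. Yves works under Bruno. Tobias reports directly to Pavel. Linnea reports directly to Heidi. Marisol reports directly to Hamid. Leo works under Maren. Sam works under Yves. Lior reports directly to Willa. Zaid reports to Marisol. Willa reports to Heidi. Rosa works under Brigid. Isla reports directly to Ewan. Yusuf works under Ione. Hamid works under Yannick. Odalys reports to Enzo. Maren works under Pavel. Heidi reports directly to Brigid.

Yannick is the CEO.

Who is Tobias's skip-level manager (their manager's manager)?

Tobias reports to Pavel, and Pavel reports to Ewan. So Tobias's skip-level manager is Ewan.

Ewan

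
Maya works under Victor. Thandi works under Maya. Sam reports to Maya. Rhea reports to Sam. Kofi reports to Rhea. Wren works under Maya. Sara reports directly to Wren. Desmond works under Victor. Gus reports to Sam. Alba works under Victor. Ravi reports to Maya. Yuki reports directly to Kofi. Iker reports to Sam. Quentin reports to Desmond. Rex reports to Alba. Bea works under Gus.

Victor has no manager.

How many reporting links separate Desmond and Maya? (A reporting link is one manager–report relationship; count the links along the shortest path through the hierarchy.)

2

Desmond is 1 level below Victor, and Maya is 1 level below Victor (their lowest common manager). The shortest path runs up from Desmond to Victor and back down to Maya: 1 + 1 = 2 links.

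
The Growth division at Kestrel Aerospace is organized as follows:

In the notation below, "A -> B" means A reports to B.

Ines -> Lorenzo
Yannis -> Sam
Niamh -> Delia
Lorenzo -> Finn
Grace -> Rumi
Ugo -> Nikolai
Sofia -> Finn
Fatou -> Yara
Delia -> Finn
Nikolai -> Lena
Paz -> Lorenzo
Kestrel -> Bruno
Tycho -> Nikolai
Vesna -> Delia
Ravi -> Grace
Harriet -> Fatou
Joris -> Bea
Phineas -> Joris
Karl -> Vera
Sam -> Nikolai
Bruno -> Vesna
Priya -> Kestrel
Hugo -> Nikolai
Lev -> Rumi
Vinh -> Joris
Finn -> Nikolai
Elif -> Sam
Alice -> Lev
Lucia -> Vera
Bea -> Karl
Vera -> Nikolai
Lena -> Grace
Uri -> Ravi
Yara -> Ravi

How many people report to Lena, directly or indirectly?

25

Lena directly manages Nikolai. Under Nikolai: Tycho, Sam, Elif, Yannis, Hugo, Finn, Sofia, Delia, Niamh, Vesna, Bruno, Kestrel, Priya, Lorenzo, Ines, Paz, Vera, Karl, Bea, Joris, Vinh, Phineas, Lucia, Ugo (24). That's 25 in total.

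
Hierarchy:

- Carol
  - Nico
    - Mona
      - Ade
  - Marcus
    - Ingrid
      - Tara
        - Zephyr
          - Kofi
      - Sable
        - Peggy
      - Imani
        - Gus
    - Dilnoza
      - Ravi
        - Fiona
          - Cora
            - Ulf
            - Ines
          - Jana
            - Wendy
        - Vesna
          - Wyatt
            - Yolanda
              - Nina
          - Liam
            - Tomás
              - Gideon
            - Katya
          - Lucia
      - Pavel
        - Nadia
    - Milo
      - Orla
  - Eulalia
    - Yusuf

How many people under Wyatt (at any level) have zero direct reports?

1

The only person in Wyatt's organization with no one reporting to them is Nina. That is 1.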